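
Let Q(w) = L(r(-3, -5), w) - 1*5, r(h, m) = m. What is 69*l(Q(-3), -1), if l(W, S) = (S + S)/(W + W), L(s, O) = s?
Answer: 69/10 ≈ 6.9000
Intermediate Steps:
Q(w) = -10 (Q(w) = -5 - 1*5 = -5 - 5 = -10)
l(W, S) = S/W (l(W, S) = (2*S)/((2*W)) = (2*S)*(1/(2*W)) = S/W)
69*l(Q(-3), -1) = 69*(-1/(-10)) = 69*(-1*(-⅒)) = 69*(⅒) = 69/10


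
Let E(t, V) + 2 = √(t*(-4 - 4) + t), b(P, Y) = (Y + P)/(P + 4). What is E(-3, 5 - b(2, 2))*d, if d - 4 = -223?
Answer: 438 - 219*√21 ≈ -565.58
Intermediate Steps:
b(P, Y) = (P + Y)/(4 + P)
d = -219 (d = 4 - 223 = -219)
E(t, V) = -2 + √7*√(-t) (E(t, V) = -2 + √(t*(-4 - 4) + t) = -2 + √(t*(-8) + t) = -2 + √(-8*t + t) = -2 + √(-7*t) = -2 + √7*√(-t))
E(-3, 5 - b(2, 2))*d = (-2 + √7*√(-1*(-3)))*(-219) = (-2 + √7*√3)*(-219) = (-2 + √21)*(-219) = 438 - 219*√21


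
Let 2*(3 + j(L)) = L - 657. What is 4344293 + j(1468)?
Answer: 8689391/2 ≈ 4.3447e+6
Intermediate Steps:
j(L) = -663/2 + L/2 (j(L) = -3 + (L - 657)/2 = -3 + (-657 + L)/2 = -3 + (-657/2 + L/2) = -663/2 + L/2)
4344293 + j(1468) = 4344293 + (-663/2 + (1/2)*1468) = 4344293 + (-663/2 + 734) = 4344293 + 805/2 = 8689391/2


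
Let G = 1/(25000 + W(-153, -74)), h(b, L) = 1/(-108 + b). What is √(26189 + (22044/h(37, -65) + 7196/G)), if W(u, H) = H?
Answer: 3*√19758729 ≈ 13335.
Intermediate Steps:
G = 1/24926 (G = 1/(25000 - 74) = 1/24926 ≈ 4.0119e-5)
√(26189 + (22044/h(37, -65) + 7196/G)) = √(26189 + (22044/(1/(-108 + 37)) + 7196/(1/24926))) = √(26189 + (22044/(1/(-71)) + 7196*24926)) = √(26189 + (22044/(-1/71) + 179367496)) = √(26189 + (22044*(-71) + 179367496)) = √(26189 + (-1565124 + 179367496)) = √(26189 + 177802372) = √177828561 = 3*√19758729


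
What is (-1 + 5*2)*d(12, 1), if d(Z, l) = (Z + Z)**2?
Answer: 5184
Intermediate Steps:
d(Z, l) = 4*Z**2 (d(Z, l) = (2*Z)**2 = 4*Z**2)
(-1 + 5*2)*d(12, 1) = (-1 + 5*2)*(4*12**2) = (-1 + 10)*(4*144) = 9*576 = 5184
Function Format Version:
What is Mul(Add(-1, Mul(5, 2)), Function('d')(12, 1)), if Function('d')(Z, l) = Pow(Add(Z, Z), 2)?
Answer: 5184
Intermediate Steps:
Function('d')(Z, l) = Mul(4, Pow(Z, 2)) (Function('d')(Z, l) = Pow(Mul(2, Z), 2) = Mul(4, Pow(Z, 2)))
Mul(Add(-1, Mul(5, 2)), Function('d')(12, 1)) = Mul(Add(-1, Mul(5, 2)), Mul(4, Pow(12, 2))) = Mul(Add(-1, 10), Mul(4, 144)) = Mul(9, 576) = 5184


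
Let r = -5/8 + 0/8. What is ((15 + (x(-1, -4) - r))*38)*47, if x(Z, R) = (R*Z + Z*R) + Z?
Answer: 161633/4 ≈ 40408.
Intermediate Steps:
x(Z, R) = Z + 2*R*Z (x(Z, R) = (R*Z + R*Z) + Z = 2*R*Z + Z = Z + 2*R*Z)
r = -5/8 (r = -5*⅛ + 0*(⅛) = -5/8 + 0 = -5/8 ≈ -0.62500)
((15 + (x(-1, -4) - r))*38)*47 = ((15 + (-(1 + 2*(-4)) - 1*(-5/8)))*38)*47 = ((15 + (-(1 - 8) + 5/8))*38)*47 = ((15 + (-1*(-7) + 5/8))*38)*47 = ((15 + (7 + 5/8))*38)*47 = ((15 + 61/8)*38)*47 = ((181/8)*38)*47 = (3439/4)*47 = 161633/4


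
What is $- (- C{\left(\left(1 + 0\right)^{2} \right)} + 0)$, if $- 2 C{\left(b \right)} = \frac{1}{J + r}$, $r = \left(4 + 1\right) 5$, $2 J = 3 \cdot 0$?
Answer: $- \frac{1}{50} \approx -0.02$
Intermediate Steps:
$J = 0$ ($J = \frac{3 \cdot 0}{2} = \frac{1}{2} \cdot 0 = 0$)
$r = 25$ ($r = 5 \cdot 5 = 25$)
$C{\left(b \right)} = - \frac{1}{50}$ ($C{\left(b \right)} = - \frac{1}{2 \left(0 + 25\right)} = - \frac{1}{2 \cdot 25} = \left(- \frac{1}{2}\right) \frac{1}{25} = - \frac{1}{50}$)
$- (- C{\left(\left(1 + 0\right)^{2} \right)} + 0) = - (\left(-1\right) \left(- \frac{1}{50}\right) + 0) = - (\frac{1}{50} + 0) = \left(-1\right) \frac{1}{50} = - \frac{1}{50}$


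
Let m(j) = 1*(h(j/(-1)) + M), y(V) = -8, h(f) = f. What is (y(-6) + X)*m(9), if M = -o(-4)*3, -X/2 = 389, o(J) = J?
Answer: -2358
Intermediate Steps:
X = -778 (X = -2*389 = -778)
M = 12 (M = -1*(-4)*3 = 4*3 = 12)
m(j) = 12 - j (m(j) = 1*(j/(-1) + 12) = 1*(j*(-1) + 12) = 1*(-j + 12) = 1*(12 - j) = 12 - j)
(y(-6) + X)*m(9) = (-8 - 778)*(12 - 1*9) = -786*(12 - 9) = -786*3 = -2358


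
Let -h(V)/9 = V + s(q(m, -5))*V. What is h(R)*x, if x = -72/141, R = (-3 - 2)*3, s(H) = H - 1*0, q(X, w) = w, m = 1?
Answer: 12960/47 ≈ 275.74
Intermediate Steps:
s(H) = H (s(H) = H + 0 = H)
R = -15 (R = -5*3 = -15)
h(V) = 36*V (h(V) = -9*(V - 5*V) = -(-36)*V = 36*V)
x = -24/47 (x = -72*1/141 = -24/47 ≈ -0.51064)
h(R)*x = (36*(-15))*(-24/47) = -540*(-24/47) = 12960/47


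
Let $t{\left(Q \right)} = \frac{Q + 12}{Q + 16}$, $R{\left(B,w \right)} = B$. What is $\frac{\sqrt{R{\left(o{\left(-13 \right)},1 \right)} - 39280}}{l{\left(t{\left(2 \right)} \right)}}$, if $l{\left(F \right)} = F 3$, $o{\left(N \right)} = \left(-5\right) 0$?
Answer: $\frac{12 i \sqrt{2455}}{7} \approx 84.939 i$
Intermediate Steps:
$o{\left(N \right)} = 0$
$t{\left(Q \right)} = \frac{12 + Q}{16 + Q}$
$l{\left(F \right)} = 3 F$
$\frac{\sqrt{R{\left(o{\left(-13 \right)},1 \right)} - 39280}}{l{\left(t{\left(2 \right)} \right)}} = \frac{\sqrt{0 - 39280}}{3 \frac{12 + 2}{16 + 2}} = \frac{\sqrt{-39280}}{3 \cdot \frac{1}{18} \cdot 14} = \frac{4 i \sqrt{2455}}{3 \cdot \frac{1}{18} \cdot 14} = \frac{4 i \sqrt{2455}}{3 \cdot \frac{7}{9}} = \frac{4 i \sqrt{2455}}{\frac{7}{3}} = 4 i \sqrt{2455} \cdot \frac{3}{7} = \frac{12 i \sqrt{2455}}{7}$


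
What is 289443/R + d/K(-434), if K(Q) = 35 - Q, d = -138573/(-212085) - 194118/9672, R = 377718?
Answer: 73910028463847/101959822369860 ≈ 0.72489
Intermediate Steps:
d = -737578481/37986780 (d = -138573*(-1/212085) - 194118*1/9672 = 15397/23565 - 32353/1612 = -737578481/37986780 ≈ -19.417)
289443/R + d/K(-434) = 289443/377718 - 737578481/(37986780*(35 - 1*(-434))) = 289443*(1/377718) - 737578481/(37986780*(35 + 434)) = 8771/11446 - 737578481/37986780/469 = 8771/11446 - 737578481/37986780*1/469 = 8771/11446 - 737578481/17815799820 = 73910028463847/101959822369860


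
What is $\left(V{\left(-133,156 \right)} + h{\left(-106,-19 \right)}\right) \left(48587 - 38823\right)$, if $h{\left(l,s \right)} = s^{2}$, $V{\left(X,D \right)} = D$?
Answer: $5047988$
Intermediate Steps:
$\left(V{\left(-133,156 \right)} + h{\left(-106,-19 \right)}\right) \left(48587 - 38823\right) = \left(156 + \left(-19\right)^{2}\right) \left(48587 - 38823\right) = \left(156 + 361\right) 9764 = 517 \cdot 9764 = 5047988$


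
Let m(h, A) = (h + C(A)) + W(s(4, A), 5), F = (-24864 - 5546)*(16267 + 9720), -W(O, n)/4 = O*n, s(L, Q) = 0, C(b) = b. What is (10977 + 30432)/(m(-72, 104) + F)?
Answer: -4601/87807182 ≈ -5.2399e-5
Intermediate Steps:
W(O, n) = -4*O*n
F = -790264670 (F = -30410*25987 = -790264670)
m(h, A) = A + h (m(h, A) = (h + A) - 4*0*5 = (A + h) + 0 = A + h)
(10977 + 30432)/(m(-72, 104) + F) = (10977 + 30432)/((104 - 72) - 790264670) = 41409/(32 - 790264670) = 41409/(-790264638) = 41409*(-1/790264638) = -4601/87807182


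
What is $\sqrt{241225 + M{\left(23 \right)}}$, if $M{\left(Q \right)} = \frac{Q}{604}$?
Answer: $\frac{\sqrt{22000688373}}{302} \approx 491.15$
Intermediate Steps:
$M{\left(Q \right)} = \frac{Q}{604}$ ($M{\left(Q \right)} = Q \frac{1}{604} = \frac{Q}{604}$)
$\sqrt{241225 + M{\left(23 \right)}} = \sqrt{241225 + \frac{1}{604} \cdot 23} = \sqrt{241225 + \frac{23}{604}} = \sqrt{\frac{145699923}{604}} = \frac{\sqrt{22000688373}}{302}$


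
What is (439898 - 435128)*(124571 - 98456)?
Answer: 124568550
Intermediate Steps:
(439898 - 435128)*(124571 - 98456) = 4770*26115 = 124568550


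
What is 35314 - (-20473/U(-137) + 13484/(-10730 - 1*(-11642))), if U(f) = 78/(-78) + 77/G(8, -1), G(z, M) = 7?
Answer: 42575027/1140 ≈ 37347.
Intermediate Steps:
U(f) = 10 (U(f) = 78/(-78) + 77/7 = 78*(-1/78) + 77*(⅐) = -1 + 11 = 10)
35314 - (-20473/U(-137) + 13484/(-10730 - 1*(-11642))) = 35314 - (-20473/10 + 13484/(-10730 - 1*(-11642))) = 35314 - (-20473*⅒ + 13484/(-10730 + 11642)) = 35314 - (-20473/10 + 13484/912) = 35314 - (-20473/10 + 13484*(1/912)) = 35314 - (-20473/10 + 3371/228) = 35314 - 1*(-2317067/1140) = 35314 + 2317067/1140 = 42575027/1140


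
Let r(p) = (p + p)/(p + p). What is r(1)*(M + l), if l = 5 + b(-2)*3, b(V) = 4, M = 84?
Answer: 101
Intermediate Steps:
r(p) = 1 (r(p) = (2*p)/((2*p)) = (2*p)*(1/(2*p)) = 1)
l = 17 (l = 5 + 4*3 = 5 + 12 = 17)
r(1)*(M + l) = 1*(84 + 17) = 1*101 = 101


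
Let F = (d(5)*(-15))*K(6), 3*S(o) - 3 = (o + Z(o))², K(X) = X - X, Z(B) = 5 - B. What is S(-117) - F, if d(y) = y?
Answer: 28/3 ≈ 9.3333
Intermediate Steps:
K(X) = 0
S(o) = 28/3 (S(o) = 1 + (o + (5 - o))²/3 = 1 + (⅓)*5² = 1 + (⅓)*25 = 1 + 25/3 = 28/3)
F = 0 (F = (5*(-15))*0 = -75*0 = 0)
S(-117) - F = 28/3 - 1*0 = 28/3 + 0 = 28/3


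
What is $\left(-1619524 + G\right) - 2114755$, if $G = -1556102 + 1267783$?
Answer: $-4022598$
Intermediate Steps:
$G = -288319$
$\left(-1619524 + G\right) - 2114755 = \left(-1619524 - 288319\right) - 2114755 = -1907843 - 2114755 = -4022598$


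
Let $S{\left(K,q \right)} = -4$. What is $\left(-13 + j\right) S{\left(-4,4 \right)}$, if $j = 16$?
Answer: $-12$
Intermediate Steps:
$\left(-13 + j\right) S{\left(-4,4 \right)} = \left(-13 + 16\right) \left(-4\right) = 3 \left(-4\right) = -12$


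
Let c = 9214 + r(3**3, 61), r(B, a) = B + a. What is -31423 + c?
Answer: -22121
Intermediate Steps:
c = 9302 (c = 9214 + (3**3 + 61) = 9214 + (27 + 61) = 9214 + 88 = 9302)
-31423 + c = -31423 + 9302 = -22121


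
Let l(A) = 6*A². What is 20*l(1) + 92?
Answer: 212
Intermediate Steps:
20*l(1) + 92 = 20*(6*1²) + 92 = 20*(6*1) + 92 = 20*6 + 92 = 120 + 92 = 212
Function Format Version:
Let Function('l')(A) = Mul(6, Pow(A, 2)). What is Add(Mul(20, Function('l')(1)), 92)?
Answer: 212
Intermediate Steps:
Add(Mul(20, Function('l')(1)), 92) = Add(Mul(20, Mul(6, Pow(1, 2))), 92) = Add(Mul(20, Mul(6, 1)), 92) = Add(Mul(20, 6), 92) = Add(120, 92) = 212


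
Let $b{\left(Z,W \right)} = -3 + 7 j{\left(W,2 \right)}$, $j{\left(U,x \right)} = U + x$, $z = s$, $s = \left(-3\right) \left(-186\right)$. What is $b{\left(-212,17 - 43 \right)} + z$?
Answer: $387$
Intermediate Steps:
$s = 558$
$z = 558$
$b{\left(Z,W \right)} = 11 + 7 W$ ($b{\left(Z,W \right)} = -3 + 7 \left(W + 2\right) = -3 + 7 \left(2 + W\right) = -3 + \left(14 + 7 W\right) = 11 + 7 W$)
$b{\left(-212,17 - 43 \right)} + z = \left(11 + 7 \left(17 - 43\right)\right) + 558 = \left(11 + 7 \left(-26\right)\right) + 558 = \left(11 - 182\right) + 558 = -171 + 558 = 387$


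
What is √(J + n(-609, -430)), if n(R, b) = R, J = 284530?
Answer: √283921 ≈ 532.84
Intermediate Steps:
√(J + n(-609, -430)) = √(284530 - 609) = √283921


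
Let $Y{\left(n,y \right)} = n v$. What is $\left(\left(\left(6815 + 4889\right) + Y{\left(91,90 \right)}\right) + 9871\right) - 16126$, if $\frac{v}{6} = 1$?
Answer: $5995$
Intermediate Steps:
$v = 6$ ($v = 6 \cdot 1 = 6$)
$Y{\left(n,y \right)} = 6 n$ ($Y{\left(n,y \right)} = n 6 = 6 n$)
$\left(\left(\left(6815 + 4889\right) + Y{\left(91,90 \right)}\right) + 9871\right) - 16126 = \left(\left(\left(6815 + 4889\right) + 6 \cdot 91\right) + 9871\right) - 16126 = \left(\left(11704 + 546\right) + 9871\right) - 16126 = \left(12250 + 9871\right) - 16126 = 22121 - 16126 = 5995$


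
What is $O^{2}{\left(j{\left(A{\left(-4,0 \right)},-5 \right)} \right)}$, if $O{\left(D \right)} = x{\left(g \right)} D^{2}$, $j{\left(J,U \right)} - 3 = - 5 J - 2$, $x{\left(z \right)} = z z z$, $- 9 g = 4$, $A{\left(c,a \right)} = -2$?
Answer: $\frac{59969536}{531441} \approx 112.84$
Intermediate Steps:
$g = - \frac{4}{9}$ ($g = \left(- \frac{1}{9}\right) 4 = - \frac{4}{9} \approx -0.44444$)
$x{\left(z \right)} = z^{3}$ ($x{\left(z \right)} = z^{2} z = z^{3}$)
$j{\left(J,U \right)} = 1 - 5 J$ ($j{\left(J,U \right)} = 3 - \left(2 + 5 J\right) = 1 - 5 J$)
$O{\left(D \right)} = - \frac{64 D^{2}}{729}$ ($O{\left(D \right)} = \left(- \frac{4}{9}\right)^{3} D^{2} = - \frac{64 D^{2}}{729}$)
$O^{2}{\left(j{\left(A{\left(-4,0 \right)},-5 \right)} \right)} = \left(- \frac{64 \left(1 - -10\right)^{2}}{729}\right)^{2} = \left(- \frac{64 \left(1 + 10\right)^{2}}{729}\right)^{2} = \left(- \frac{64 \cdot 11^{2}}{729}\right)^{2} = \left(\left(- \frac{64}{729}\right) 121\right)^{2} = \left(- \frac{7744}{729}\right)^{2} = \frac{59969536}{531441}$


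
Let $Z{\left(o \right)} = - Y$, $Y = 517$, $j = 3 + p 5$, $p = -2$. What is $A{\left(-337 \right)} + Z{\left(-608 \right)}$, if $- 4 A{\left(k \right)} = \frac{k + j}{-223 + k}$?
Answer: $- \frac{144803}{280} \approx -517.15$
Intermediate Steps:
$j = -7$ ($j = 3 - 10 = -7$)
$Z{\left(o \right)} = -517$ ($Z{\left(o \right)} = \left(-1\right) 517 = -517$)
$A{\left(k \right)} = - \frac{-7 + k}{4 \left(-223 + k\right)}$ ($A{\left(k \right)} = - \frac{\left(k - 7\right) \frac{1}{-223 + k}}{4} = - \frac{\left(-7 + k\right) \frac{1}{-223 + k}}{4} = - \frac{\frac{1}{-223 + k} \left(-7 + k\right)}{4} = - \frac{-7 + k}{4 \left(-223 + k\right)}$)
$A{\left(-337 \right)} + Z{\left(-608 \right)} = \frac{7 - -337}{4 \left(-223 - 337\right)} - 517 = \frac{7 + 337}{4 \left(-560\right)} - 517 = \frac{1}{4} \left(- \frac{1}{560}\right) 344 - 517 = - \frac{43}{280} - 517 = - \frac{144803}{280}$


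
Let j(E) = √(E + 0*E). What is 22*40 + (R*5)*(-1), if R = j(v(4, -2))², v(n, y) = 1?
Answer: 875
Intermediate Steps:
j(E) = √E (j(E) = √(E + 0) = √E)
R = 1 (R = (√1)² = 1² = 1)
22*40 + (R*5)*(-1) = 22*40 + (1*5)*(-1) = 880 + 5*(-1) = 880 - 5 = 875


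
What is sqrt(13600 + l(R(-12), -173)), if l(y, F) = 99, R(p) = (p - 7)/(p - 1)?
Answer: sqrt(13699) ≈ 117.04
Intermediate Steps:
R(p) = (-7 + p)/(-1 + p)
sqrt(13600 + l(R(-12), -173)) = sqrt(13600 + 99) = sqrt(13699)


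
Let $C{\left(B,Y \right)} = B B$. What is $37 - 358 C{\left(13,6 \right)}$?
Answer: $-60465$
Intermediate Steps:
$C{\left(B,Y \right)} = B^{2}$
$37 - 358 C{\left(13,6 \right)} = 37 - 358 \cdot 13^{2} = 37 - 60502 = -60465$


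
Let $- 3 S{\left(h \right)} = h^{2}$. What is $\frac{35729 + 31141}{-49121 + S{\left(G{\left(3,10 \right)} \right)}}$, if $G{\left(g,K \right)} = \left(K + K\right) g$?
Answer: $- \frac{66870}{50321} \approx -1.3289$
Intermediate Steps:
$G{\left(g,K \right)} = 2 K g$
$S{\left(h \right)} = - \frac{h^{2}}{3}$
$\frac{35729 + 31141}{-49121 + S{\left(G{\left(3,10 \right)} \right)}} = \frac{35729 + 31141}{-49121 - \frac{\left(2 \cdot 10 \cdot 3\right)^{2}}{3}} = \frac{66870}{-49121 - \frac{60^{2}}{3}} = \frac{66870}{-49121 - 1200} = \frac{66870}{-50321} = 66870 \left(- \frac{1}{50321}\right) = - \frac{66870}{50321}$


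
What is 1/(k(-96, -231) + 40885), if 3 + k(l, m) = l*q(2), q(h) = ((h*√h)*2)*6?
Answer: 20441/830360546 + 576*√2/415180273 ≈ 2.6579e-5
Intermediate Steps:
q(h) = 12*h^(3/2) (q(h) = (h^(3/2)*2)*6 = (2*h^(3/2))*6 = 12*h^(3/2))
k(l, m) = -3 + 24*l*√2 (k(l, m) = -3 + l*(12*2^(3/2)) = -3 + l*(12*(2*√2)) = -3 + l*(24*√2) = -3 + 24*l*√2)
1/(k(-96, -231) + 40885) = 1/((-3 + 24*(-96)*√2) + 40885) = 1/((-3 - 2304*√2) + 40885) = 1/(40882 - 2304*√2)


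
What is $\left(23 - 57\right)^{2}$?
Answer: $1156$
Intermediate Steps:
$\left(23 - 57\right)^{2} = \left(-34\right)^{2} = 1156$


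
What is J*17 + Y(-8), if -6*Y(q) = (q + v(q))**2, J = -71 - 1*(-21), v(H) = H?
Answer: -2678/3 ≈ -892.67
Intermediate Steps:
J = -50 (J = -71 + 21 = -50)
Y(q) = -2*q**2/3 (Y(q) = -(q + q)**2/6 = -4*q**2/6 = -2*q**2/3)
J*17 + Y(-8) = -50*17 - 2/3*(-8)**2 = -850 - 2/3*64 = -850 - 128/3 = -2678/3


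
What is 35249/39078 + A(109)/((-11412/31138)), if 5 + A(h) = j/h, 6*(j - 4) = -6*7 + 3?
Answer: 39447244799/2700524268 ≈ 14.607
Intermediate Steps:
j = -5/2 (j = 4 + (-6*7 + 3)/6 = 4 + (-42 + 3)/6 = 4 + (1/6)*(-39) = 4 - 13/2 = -5/2 ≈ -2.5000)
A(h) = -5 - 5/(2*h)
35249/39078 + A(109)/((-11412/31138)) = 35249/39078 + (-5 - 5/2/109)/((-11412/31138)) = 35249*(1/39078) + (-5 - 5/2*1/109)/((-11412*1/31138)) = 35249/39078 + (-5 - 5/218)/(-5706/15569) = 35249/39078 - 1095/218*(-15569/5706) = 35249/39078 + 5682685/414636 = 39447244799/2700524268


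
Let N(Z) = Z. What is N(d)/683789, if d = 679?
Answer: 679/683789 ≈ 0.00099300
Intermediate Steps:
N(d)/683789 = 679/683789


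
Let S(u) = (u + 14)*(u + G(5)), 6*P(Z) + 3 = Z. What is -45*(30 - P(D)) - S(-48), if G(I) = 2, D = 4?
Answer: -5813/2 ≈ -2906.5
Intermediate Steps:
P(Z) = -1/2 + Z/6
S(u) = (2 + u)*(14 + u) (S(u) = (u + 14)*(u + 2) = (14 + u)*(2 + u) = (2 + u)*(14 + u))
-45*(30 - P(D)) - S(-48) = -45*(30 - (-1/2 + (1/6)*4)) - (28 + (-48)**2 + 16*(-48)) = -45*(30 - (-1/2 + 2/3)) - (28 + 2304 - 768) = -45*(30 - 1*1/6) - 1*1564 = -45*(30 - 1/6) - 1564 = -45*179/6 - 1564 = -2685/2 - 1564 = -5813/2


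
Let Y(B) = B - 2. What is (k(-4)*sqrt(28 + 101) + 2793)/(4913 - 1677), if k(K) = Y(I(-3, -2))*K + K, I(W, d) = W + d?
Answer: 2793/3236 + 6*sqrt(129)/809 ≈ 0.94734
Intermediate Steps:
Y(B) = -2 + B
k(K) = -6*K (k(K) = (-2 + (-3 - 2))*K + K = (-2 - 5)*K + K = -7*K + K = -6*K)
(k(-4)*sqrt(28 + 101) + 2793)/(4913 - 1677) = ((-6*(-4))*sqrt(28 + 101) + 2793)/(4913 - 1677) = (24*sqrt(129) + 2793)/3236 = (2793 + 24*sqrt(129))*(1/3236) = 2793/3236 + 6*sqrt(129)/809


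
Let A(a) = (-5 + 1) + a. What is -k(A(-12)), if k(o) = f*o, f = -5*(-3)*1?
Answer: 240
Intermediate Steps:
A(a) = -4 + a
f = 15 (f = 15*1 = 15)
k(o) = 15*o
-k(A(-12)) = -15*(-4 - 12) = -15*(-16) = -1*(-240) = 240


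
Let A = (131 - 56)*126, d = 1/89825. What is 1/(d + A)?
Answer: 89825/848846251 ≈ 0.00010582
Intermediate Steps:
d = 1/89825 ≈ 1.1133e-5
A = 9450 (A = 75*126 = 9450)
1/(d + A) = 1/(1/89825 + 9450) = 1/(848846251/89825) = 89825/848846251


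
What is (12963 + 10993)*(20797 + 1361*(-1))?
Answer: 465608816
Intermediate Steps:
(12963 + 10993)*(20797 + 1361*(-1)) = 23956*(20797 - 1361) = 23956*19436 = 465608816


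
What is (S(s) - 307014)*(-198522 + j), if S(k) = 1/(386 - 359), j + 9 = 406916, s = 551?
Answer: -1727381826145/27 ≈ -6.3977e+10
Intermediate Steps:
j = 406907 (j = -9 + 406916 = 406907)
S(k) = 1/27
(S(s) - 307014)*(-198522 + j) = (1/27 - 307014)*(-198522 + 406907) = -8289377/27*208385 = -1727381826145/27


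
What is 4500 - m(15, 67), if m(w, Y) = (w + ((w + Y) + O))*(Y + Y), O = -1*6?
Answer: -7694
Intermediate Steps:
O = -6
m(w, Y) = 2*Y*(-6 + Y + 2*w) (m(w, Y) = (w + ((w + Y) - 6))*(Y + Y) = (w + ((Y + w) - 6))*(2*Y) = (w + (-6 + Y + w))*(2*Y) = (-6 + Y + 2*w)*(2*Y) = 2*Y*(-6 + Y + 2*w))
4500 - m(15, 67) = 4500 - 2*67*(-6 + 67 + 2*15) = 4500 - 2*67*(-6 + 67 + 30) = 4500 - 2*67*91 = 4500 - 1*12194 = 4500 - 12194 = -7694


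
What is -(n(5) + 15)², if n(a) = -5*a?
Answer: -100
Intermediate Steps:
-(n(5) + 15)² = -(-5*5 + 15)² = -(-25 + 15)² = -1*(-10)² = -1*100 = -100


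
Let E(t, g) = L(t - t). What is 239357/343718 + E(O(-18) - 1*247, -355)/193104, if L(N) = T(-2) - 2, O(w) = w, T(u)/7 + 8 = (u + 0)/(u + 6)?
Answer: 15399885157/22124440224 ≈ 0.69606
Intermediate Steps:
T(u) = -56 + 7*u/(6 + u) (T(u) = -56 + 7*((u + 0)/(u + 6)) = -56 + 7*(u/(6 + u)) = -56 + 7*u/(6 + u))
L(N) = -123/2 (L(N) = 7*(-48 - 7*(-2))/(6 - 2) - 2 = 7*(-48 + 14)/4 - 2 = 7*(¼)*(-34) - 2 = -119/2 - 2 = -123/2)
E(t, g) = -123/2
239357/343718 + E(O(-18) - 1*247, -355)/193104 = 239357/343718 - 123/2/193104 = 239357*(1/343718) - 123/2*1/193104 = 239357/343718 - 41/128736 = 15399885157/22124440224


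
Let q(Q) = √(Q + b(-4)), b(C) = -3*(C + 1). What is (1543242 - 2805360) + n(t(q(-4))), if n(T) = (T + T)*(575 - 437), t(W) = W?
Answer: -1262118 + 276*√5 ≈ -1.2615e+6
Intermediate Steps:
b(C) = -3 - 3*C (b(C) = -3*(1 + C) = -3 - 3*C)
q(Q) = √(9 + Q) (q(Q) = √(Q + (-3 - 3*(-4))) = √(Q + (-3 + 12)) = √(Q + 9) = √(9 + Q))
n(T) = 276*T (n(T) = (2*T)*138 = 276*T)
(1543242 - 2805360) + n(t(q(-4))) = (1543242 - 2805360) + 276*√(9 - 4) = -1262118 + 276*√5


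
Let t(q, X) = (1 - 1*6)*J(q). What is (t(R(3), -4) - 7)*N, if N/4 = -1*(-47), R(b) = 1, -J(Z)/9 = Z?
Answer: 7144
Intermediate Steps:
J(Z) = -9*Z
t(q, X) = 45*q (t(q, X) = (1 - 1*6)*(-9*q) = (1 - 6)*(-9*q) = -(-45)*q = 45*q)
N = 188 (N = 4*(-1*(-47)) = 4*47 = 188)
(t(R(3), -4) - 7)*N = (45*1 - 7)*188 = (45 - 7)*188 = 38*188 = 7144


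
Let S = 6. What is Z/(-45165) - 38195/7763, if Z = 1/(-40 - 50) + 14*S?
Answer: -155315626267/31555430550 ≈ -4.9220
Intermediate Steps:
Z = 7559/90 (Z = 1/(-40 - 50) + 14*6 = 1/(-90) + 84 = -1/90 + 84 = 7559/90 ≈ 83.989)
Z/(-45165) - 38195/7763 = (7559/90)/(-45165) - 38195/7763 = (7559/90)*(-1/45165) - 38195*1/7763 = -7559/4064850 - 38195/7763 = -155315626267/31555430550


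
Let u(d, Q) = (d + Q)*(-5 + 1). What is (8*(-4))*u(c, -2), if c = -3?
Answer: -640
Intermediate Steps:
u(d, Q) = -4*Q - 4*d (u(d, Q) = (Q + d)*(-4) = -4*Q - 4*d)
(8*(-4))*u(c, -2) = (8*(-4))*(-4*(-2) - 4*(-3)) = -32*(8 + 12) = -32*20 = -640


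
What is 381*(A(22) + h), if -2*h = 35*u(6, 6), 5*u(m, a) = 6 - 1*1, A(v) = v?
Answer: 3429/2 ≈ 1714.5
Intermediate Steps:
u(m, a) = 1 (u(m, a) = (6 - 1*1)/5 = (6 - 1)/5 = (⅕)*5 = 1)
h = -35/2 ≈ -17.500
381*(A(22) + h) = 381*(22 - 35/2) = 381*(9/2) = 3429/2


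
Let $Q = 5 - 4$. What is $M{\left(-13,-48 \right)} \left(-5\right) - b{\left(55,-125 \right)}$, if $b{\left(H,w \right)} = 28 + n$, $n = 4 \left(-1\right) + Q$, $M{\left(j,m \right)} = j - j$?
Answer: $-25$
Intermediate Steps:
$Q = 1$ ($Q = 5 - 4 = 1$)
$M{\left(j,m \right)} = 0$
$n = -3$ ($n = 4 \left(-1\right) + 1 = -4 + 1 = -3$)
$b{\left(H,w \right)} = 25$ ($b{\left(H,w \right)} = 28 - 3 = 25$)
$M{\left(-13,-48 \right)} \left(-5\right) - b{\left(55,-125 \right)} = 0 \left(-5\right) - 25 = 0 - 25 = -25$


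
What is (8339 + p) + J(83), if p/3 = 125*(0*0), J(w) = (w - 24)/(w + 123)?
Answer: 1717893/206 ≈ 8339.3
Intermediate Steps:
J(w) = (-24 + w)/(123 + w)
p = 0 (p = 3*(125*(0*0)) = 3*(125*0) = 3*0 = 0)
(8339 + p) + J(83) = (8339 + 0) + (-24 + 83)/(123 + 83) = 8339 + 59/206 = 1717893/206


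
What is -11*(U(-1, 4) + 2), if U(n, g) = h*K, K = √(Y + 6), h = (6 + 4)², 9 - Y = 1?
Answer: -22 - 1100*√14 ≈ -4137.8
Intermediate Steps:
Y = 8 (Y = 9 - 1*1 = 9 - 1 = 8)
h = 100 (h = 10² = 100)
K = √14 (K = √(8 + 6) = √14 ≈ 3.7417)
U(n, g) = 100*√14
-11*(U(-1, 4) + 2) = -11*(100*√14 + 2) = -11*(2 + 100*√14) = -22 - 1100*√14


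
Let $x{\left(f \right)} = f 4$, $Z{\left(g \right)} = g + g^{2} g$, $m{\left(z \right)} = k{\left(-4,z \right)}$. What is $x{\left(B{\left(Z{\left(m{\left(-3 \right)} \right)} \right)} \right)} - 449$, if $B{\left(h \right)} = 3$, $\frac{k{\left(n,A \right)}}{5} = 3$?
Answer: $-437$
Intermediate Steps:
$k{\left(n,A \right)} = 15$ ($k{\left(n,A \right)} = 5 \cdot 3 = 15$)
$m{\left(z \right)} = 15$
$Z{\left(g \right)} = g + g^{3}$
$x{\left(f \right)} = 4 f$
$x{\left(B{\left(Z{\left(m{\left(-3 \right)} \right)} \right)} \right)} - 449 = 4 \cdot 3 - 449 = 12 - 449 = -437$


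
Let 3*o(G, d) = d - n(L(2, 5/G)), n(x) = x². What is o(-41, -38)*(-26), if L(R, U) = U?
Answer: 553826/1681 ≈ 329.46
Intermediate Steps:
o(G, d) = -25/(3*G²) + d/3 (o(G, d) = (d - (5/G)²)/3 = (d - 25/G²)/3 = -25/(3*G²) + d/3)
o(-41, -38)*(-26) = (-25/3/(-41)² + (⅓)*(-38))*(-26) = (-25/3*1/1681 - 38/3)*(-26) = (-25/5043 - 38/3)*(-26) = -21301/1681*(-26) = 553826/1681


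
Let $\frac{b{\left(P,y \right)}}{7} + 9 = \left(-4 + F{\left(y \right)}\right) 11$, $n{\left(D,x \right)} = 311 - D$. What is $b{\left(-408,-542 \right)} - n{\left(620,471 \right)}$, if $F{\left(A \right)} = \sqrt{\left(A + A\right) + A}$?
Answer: $-62 + 77 i \sqrt{1626} \approx -62.0 + 3104.9 i$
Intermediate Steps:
$F{\left(A \right)} = \sqrt{3} \sqrt{A}$ ($F{\left(A \right)} = \sqrt{2 A + A} = \sqrt{3 A} = \sqrt{3} \sqrt{A}$)
$b{\left(P,y \right)} = -371 + 77 \sqrt{3} \sqrt{y}$ ($b{\left(P,y \right)} = -63 + 7 \left(-4 + \sqrt{3} \sqrt{y}\right) 11 = -63 + 7 \left(-44 + 11 \sqrt{3} \sqrt{y}\right) = -63 + \left(-308 + 77 \sqrt{3} \sqrt{y}\right) = -371 + 77 \sqrt{3} \sqrt{y}$)
$b{\left(-408,-542 \right)} - n{\left(620,471 \right)} = \left(-371 + 77 \sqrt{3} \sqrt{-542}\right) - \left(311 - 620\right) = \left(-371 + 77 \sqrt{3} i \sqrt{542}\right) - \left(311 - 620\right) = \left(-371 + 77 i \sqrt{1626}\right) - -309 = \left(-371 + 77 i \sqrt{1626}\right) + 309 = -62 + 77 i \sqrt{1626}$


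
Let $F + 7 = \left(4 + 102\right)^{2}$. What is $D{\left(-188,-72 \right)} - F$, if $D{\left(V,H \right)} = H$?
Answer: $-11301$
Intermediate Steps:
$F = 11229$ ($F = -7 + \left(4 + 102\right)^{2} = -7 + 106^{2} = -7 + 11236 = 11229$)
$D{\left(-188,-72 \right)} - F = -72 - 11229 = -11301$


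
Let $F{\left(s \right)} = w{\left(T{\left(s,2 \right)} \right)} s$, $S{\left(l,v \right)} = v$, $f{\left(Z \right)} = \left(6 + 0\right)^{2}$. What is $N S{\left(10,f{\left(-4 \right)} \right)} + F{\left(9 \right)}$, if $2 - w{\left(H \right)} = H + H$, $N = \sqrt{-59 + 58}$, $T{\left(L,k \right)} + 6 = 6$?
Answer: $18 + 36 i \approx 18.0 + 36.0 i$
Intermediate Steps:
$f{\left(Z \right)} = 36$ ($f{\left(Z \right)} = 6^{2} = 36$)
$T{\left(L,k \right)} = 0$ ($T{\left(L,k \right)} = -6 + 6 = 0$)
$N = i$ ($N = \sqrt{-1} = i \approx 1.0 i$)
$w{\left(H \right)} = 2 - 2 H$ ($w{\left(H \right)} = 2 - \left(H + H\right) = 2 - 2 H$)
$F{\left(s \right)} = 2 s$ ($F{\left(s \right)} = \left(2 - 0\right) s = \left(2 + 0\right) s = 2 s$)
$N S{\left(10,f{\left(-4 \right)} \right)} + F{\left(9 \right)} = i 36 + 2 \cdot 9 = 36 i + 18 = 18 + 36 i$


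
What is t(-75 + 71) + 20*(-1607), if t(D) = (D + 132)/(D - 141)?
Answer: -4660428/145 ≈ -32141.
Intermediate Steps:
t(D) = (132 + D)/(-141 + D)
t(-75 + 71) + 20*(-1607) = (132 + (-75 + 71))/(-141 + (-75 + 71)) + 20*(-1607) = (132 - 4)/(-141 - 4) - 32140 = 128/(-145) - 32140 = -1/145*128 - 32140 = -128/145 - 32140 = -4660428/145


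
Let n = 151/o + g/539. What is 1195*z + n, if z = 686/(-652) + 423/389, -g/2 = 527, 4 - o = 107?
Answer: 272530279751/7040332838 ≈ 38.710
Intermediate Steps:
o = -103 (o = 4 - 1*107 = 4 - 107 = -103)
g = -1054 (g = -2*527 = -1054)
n = -189951/55517 (n = 151/(-103) - 1054/539 = 151*(-1/103) - 1054*1/539 = -151/103 - 1054/539 = -189951/55517 ≈ -3.4215)
z = 4471/126814 (z = 686*(-1/652) + 423*(1/389) = -343/326 + 423/389 = 4471/126814 ≈ 0.035256)
1195*z + n = 1195*(4471/126814) - 189951/55517 = 5342845/126814 - 189951/55517 = 272530279751/7040332838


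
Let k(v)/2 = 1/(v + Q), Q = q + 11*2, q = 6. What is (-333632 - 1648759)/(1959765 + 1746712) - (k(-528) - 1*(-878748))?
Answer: -814265304590273/926619250 ≈ -8.7875e+5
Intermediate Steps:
Q = 28 (Q = 6 + 11*2 = 6 + 22 = 28)
k(v) = 2/(28 + v) (k(v) = 2/(v + 28) = 2/(28 + v))
(-333632 - 1648759)/(1959765 + 1746712) - (k(-528) - 1*(-878748)) = (-333632 - 1648759)/(1959765 + 1746712) - (2/(28 - 528) - 1*(-878748)) = -1982391/3706477 - (2/(-500) + 878748) = -1982391*1/3706477 - (2*(-1/500) + 878748) = -1982391/3706477 - (-1/250 + 878748) = -1982391/3706477 - 1*219686999/250 = -1982391/3706477 - 219686999/250 = -814265304590273/926619250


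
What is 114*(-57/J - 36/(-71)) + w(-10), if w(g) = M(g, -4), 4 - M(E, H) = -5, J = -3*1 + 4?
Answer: -456615/71 ≈ -6431.2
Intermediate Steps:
J = 1 (J = -3 + 4 = 1)
M(E, H) = 9 (M(E, H) = 4 - 1*(-5) = 4 + 5 = 9)
w(g) = 9
114*(-57/J - 36/(-71)) + w(-10) = 114*(-57/1 - 36/(-71)) + 9 = 114*(-57*1 - 36*(-1/71)) + 9 = 114*(-57 + 36/71) + 9 = 114*(-4011/71) + 9 = -457254/71 + 9 = -456615/71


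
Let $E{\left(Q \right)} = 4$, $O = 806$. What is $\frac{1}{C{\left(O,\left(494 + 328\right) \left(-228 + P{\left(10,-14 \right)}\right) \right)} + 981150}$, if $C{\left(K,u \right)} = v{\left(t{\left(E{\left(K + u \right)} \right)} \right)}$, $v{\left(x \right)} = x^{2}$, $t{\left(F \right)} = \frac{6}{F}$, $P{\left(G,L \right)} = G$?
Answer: $\frac{4}{3924609} \approx 1.0192 \cdot 10^{-6}$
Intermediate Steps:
$C{\left(K,u \right)} = \frac{9}{4}$ ($C{\left(K,u \right)} = \left(\frac{6}{4}\right)^{2} = \left(6 \cdot \frac{1}{4}\right)^{2} = \left(\frac{3}{2}\right)^{2} = \frac{9}{4}$)
$\frac{1}{C{\left(O,\left(494 + 328\right) \left(-228 + P{\left(10,-14 \right)}\right) \right)} + 981150} = \frac{1}{\frac{9}{4} + 981150} = \frac{1}{\frac{3924609}{4}} = \frac{4}{3924609}$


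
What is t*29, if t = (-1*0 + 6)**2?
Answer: 1044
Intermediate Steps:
t = 36 (t = (0 + 6)**2 = 6**2 = 36)
t*29 = 36*29 = 1044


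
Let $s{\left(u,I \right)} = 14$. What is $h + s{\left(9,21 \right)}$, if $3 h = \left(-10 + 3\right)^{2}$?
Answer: $\frac{91}{3} \approx 30.333$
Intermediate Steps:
$h = \frac{49}{3}$ ($h = \frac{\left(-10 + 3\right)^{2}}{3} = \frac{\left(-7\right)^{2}}{3} = \frac{1}{3} \cdot 49 = \frac{49}{3} \approx 16.333$)
$h + s{\left(9,21 \right)} = \frac{49}{3} + 14 = \frac{91}{3}$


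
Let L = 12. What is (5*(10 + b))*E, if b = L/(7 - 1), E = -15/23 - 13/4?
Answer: -5385/23 ≈ -234.13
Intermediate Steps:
E = -359/92 (E = -15*1/23 - 13*¼ = -15/23 - 13/4 = -359/92 ≈ -3.9022)
b = 2 (b = 12/(7 - 1) = 12/6 = 12*(⅙) = 2)
(5*(10 + b))*E = (5*(10 + 2))*(-359/92) = (5*12)*(-359/92) = 60*(-359/92) = -5385/23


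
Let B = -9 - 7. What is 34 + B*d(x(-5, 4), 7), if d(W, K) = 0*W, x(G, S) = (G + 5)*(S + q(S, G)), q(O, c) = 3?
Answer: 34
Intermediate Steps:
x(G, S) = (3 + S)*(5 + G) (x(G, S) = (G + 5)*(S + 3) = (5 + G)*(3 + S) = (3 + S)*(5 + G))
d(W, K) = 0
B = -16
34 + B*d(x(-5, 4), 7) = 34 - 16*0 = 34 + 0 = 34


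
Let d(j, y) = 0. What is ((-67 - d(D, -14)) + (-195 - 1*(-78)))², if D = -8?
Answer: 33856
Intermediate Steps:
((-67 - d(D, -14)) + (-195 - 1*(-78)))² = ((-67 - 1*0) + (-195 - 1*(-78)))² = ((-67 + 0) + (-195 + 78))² = (-67 - 117)² = (-184)² = 33856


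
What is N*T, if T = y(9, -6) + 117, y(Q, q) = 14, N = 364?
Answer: 47684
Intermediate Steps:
T = 131 (T = 14 + 117 = 131)
N*T = 364*131 = 47684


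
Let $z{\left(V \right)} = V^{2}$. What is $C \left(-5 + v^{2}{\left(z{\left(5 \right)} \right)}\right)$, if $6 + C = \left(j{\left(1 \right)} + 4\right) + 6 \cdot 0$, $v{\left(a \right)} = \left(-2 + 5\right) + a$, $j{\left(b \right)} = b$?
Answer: $-779$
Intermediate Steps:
$v{\left(a \right)} = 3 + a$
$C = -1$ ($C = -6 + \left(\left(1 + 4\right) + 6 \cdot 0\right) = -6 + \left(5 + 0\right) = -6 + 5 = -1$)
$C \left(-5 + v^{2}{\left(z{\left(5 \right)} \right)}\right) = - (-5 + \left(3 + 5^{2}\right)^{2}) = - (-5 + \left(3 + 25\right)^{2}) = - (-5 + 28^{2}) = - (-5 + 784) = \left(-1\right) 779 = -779$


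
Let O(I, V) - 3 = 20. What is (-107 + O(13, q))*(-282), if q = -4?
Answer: 23688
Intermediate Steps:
O(I, V) = 23 (O(I, V) = 3 + 20 = 23)
(-107 + O(13, q))*(-282) = (-107 + 23)*(-282) = -84*(-282) = 23688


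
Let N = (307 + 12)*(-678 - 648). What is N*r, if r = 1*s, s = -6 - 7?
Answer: 5498922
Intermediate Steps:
s = -13
r = -13 (r = 1*(-13) = -13)
N = -422994 (N = 319*(-1326) = -422994)
N*r = -422994*(-13) = 5498922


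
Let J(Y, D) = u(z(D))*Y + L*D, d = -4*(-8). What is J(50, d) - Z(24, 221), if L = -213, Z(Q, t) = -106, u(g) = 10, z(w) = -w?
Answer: -6210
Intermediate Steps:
d = 32
J(Y, D) = -213*D + 10*Y (J(Y, D) = 10*Y - 213*D = -213*D + 10*Y)
J(50, d) - Z(24, 221) = (-213*32 + 10*50) - 1*(-106) = (-6816 + 500) + 106 = -6316 + 106 = -6210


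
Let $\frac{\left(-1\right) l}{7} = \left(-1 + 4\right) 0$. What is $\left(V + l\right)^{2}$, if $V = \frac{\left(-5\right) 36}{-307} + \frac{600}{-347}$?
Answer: $\frac{14820627600}{11348427841} \approx 1.306$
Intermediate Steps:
$l = 0$ ($l = - 7 \left(-1 + 4\right) 0 = - 7 \cdot 3 \cdot 0 = \left(-7\right) 0 = 0$)
$V = - \frac{121740}{106529}$ ($V = \left(-180\right) \left(- \frac{1}{307}\right) + 600 \left(- \frac{1}{347}\right) = \frac{180}{307} - \frac{600}{347} = - \frac{121740}{106529} \approx -1.1428$)
$\left(V + l\right)^{2} = \left(- \frac{121740}{106529} + 0\right)^{2} = \left(- \frac{121740}{106529}\right)^{2} = \frac{14820627600}{11348427841}$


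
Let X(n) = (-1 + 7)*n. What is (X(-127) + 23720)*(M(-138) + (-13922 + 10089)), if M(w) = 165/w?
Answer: -2024585667/23 ≈ -8.8025e+7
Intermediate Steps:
X(n) = 6*n
(X(-127) + 23720)*(M(-138) + (-13922 + 10089)) = (6*(-127) + 23720)*(165/(-138) + (-13922 + 10089)) = (-762 + 23720)*(165*(-1/138) - 3833) = 22958*(-55/46 - 3833) = 22958*(-176373/46) = -2024585667/23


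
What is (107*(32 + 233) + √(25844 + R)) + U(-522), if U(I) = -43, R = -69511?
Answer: 28312 + I*√43667 ≈ 28312.0 + 208.97*I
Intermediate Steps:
(107*(32 + 233) + √(25844 + R)) + U(-522) = (107*(32 + 233) + √(25844 - 69511)) - 43 = (107*265 + √(-43667)) - 43 = (28355 + I*√43667) - 43 = 28312 + I*√43667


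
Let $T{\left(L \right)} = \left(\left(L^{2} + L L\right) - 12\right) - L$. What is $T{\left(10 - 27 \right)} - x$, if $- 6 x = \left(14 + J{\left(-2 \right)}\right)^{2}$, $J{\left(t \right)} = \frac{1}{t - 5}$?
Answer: $\frac{180811}{294} \approx 615.0$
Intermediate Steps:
$J{\left(t \right)} = \frac{1}{-5 + t}$
$T{\left(L \right)} = -12 - L + 2 L^{2}$ ($T{\left(L \right)} = \left(\left(L^{2} + L^{2}\right) + \left(-15 + 3\right)\right) - L = \left(2 L^{2} - 12\right) - L = \left(-12 + 2 L^{2}\right) - L = -12 - L + 2 L^{2}$)
$x = - \frac{9409}{294}$ ($x = - \frac{\left(14 + \frac{1}{-5 - 2}\right)^{2}}{6} = - \frac{\left(14 + \frac{1}{-7}\right)^{2}}{6} = - \frac{\left(14 - \frac{1}{7}\right)^{2}}{6} = - \frac{\left(\frac{97}{7}\right)^{2}}{6} = \left(- \frac{1}{6}\right) \frac{9409}{49} = - \frac{9409}{294} \approx -32.003$)
$T{\left(10 - 27 \right)} - x = \left(-12 - \left(10 - 27\right) + 2 \left(10 - 27\right)^{2}\right) - - \frac{9409}{294} = \left(-12 - \left(10 - 27\right) + 2 \left(10 - 27\right)^{2}\right) + \frac{9409}{294} = \left(-12 - -17 + 2 \left(-17\right)^{2}\right) + \frac{9409}{294} = \left(-12 + 17 + 2 \cdot 289\right) + \frac{9409}{294} = \left(-12 + 17 + 578\right) + \frac{9409}{294} = 583 + \frac{9409}{294} = \frac{180811}{294}$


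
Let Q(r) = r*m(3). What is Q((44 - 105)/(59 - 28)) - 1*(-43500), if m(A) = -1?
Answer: 1348561/31 ≈ 43502.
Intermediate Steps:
Q(r) = -r (Q(r) = r*(-1) = -r)
Q((44 - 105)/(59 - 28)) - 1*(-43500) = -(44 - 105)/(59 - 28) - 1*(-43500) = -(-61)/31 + 43500 = -1*(-61/31) + 43500 = 61/31 + 43500 = 1348561/31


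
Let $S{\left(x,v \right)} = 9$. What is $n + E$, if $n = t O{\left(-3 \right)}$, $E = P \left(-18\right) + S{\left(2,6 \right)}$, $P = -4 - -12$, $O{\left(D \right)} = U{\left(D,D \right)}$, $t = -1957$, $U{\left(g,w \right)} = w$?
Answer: $5736$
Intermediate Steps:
$O{\left(D \right)} = D$
$P = 8$ ($P = -4 + 12 = 8$)
$E = -135$ ($E = 8 \left(-18\right) + 9 = -144 + 9 = -135$)
$n = 5871$ ($n = \left(-1957\right) \left(-3\right) = 5871$)
$n + E = 5871 - 135 = 5736$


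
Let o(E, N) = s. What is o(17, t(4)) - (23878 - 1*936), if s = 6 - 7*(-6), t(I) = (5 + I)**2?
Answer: -22894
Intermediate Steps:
s = 48 (s = 6 + 42 = 48)
o(E, N) = 48
o(17, t(4)) - (23878 - 1*936) = 48 - (23878 - 1*936) = 48 - (23878 - 936) = 48 - 1*22942 = 48 - 22942 = -22894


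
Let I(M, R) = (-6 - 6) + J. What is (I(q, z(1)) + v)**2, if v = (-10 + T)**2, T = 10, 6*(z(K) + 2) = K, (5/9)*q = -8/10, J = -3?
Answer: 225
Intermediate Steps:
q = -36/25 (q = 9*(-8/10)/5 = 9*(-8*1/10)/5 = (9/5)*(-4/5) = -36/25 ≈ -1.4400)
z(K) = -2 + K/6
I(M, R) = -15 (I(M, R) = (-6 - 6) - 3 = -12 - 3 = -15)
v = 0 (v = (-10 + 10)**2 = 0**2 = 0)
(I(q, z(1)) + v)**2 = (-15 + 0)**2 = (-15)**2 = 225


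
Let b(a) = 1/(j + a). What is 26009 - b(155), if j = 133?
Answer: 7490591/288 ≈ 26009.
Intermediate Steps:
b(a) = 1/(133 + a)
26009 - b(155) = 26009 - 1/(133 + 155) = 26009 - 1/288 = 7490591/288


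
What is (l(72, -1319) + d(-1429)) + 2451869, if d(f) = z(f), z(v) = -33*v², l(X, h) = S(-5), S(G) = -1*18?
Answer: -64935502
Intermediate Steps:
S(G) = -18
l(X, h) = -18
d(f) = -33*f²
(l(72, -1319) + d(-1429)) + 2451869 = (-18 - 33*(-1429)²) + 2451869 = (-18 - 33*2042041) + 2451869 = (-18 - 67387353) + 2451869 = -67387371 + 2451869 = -64935502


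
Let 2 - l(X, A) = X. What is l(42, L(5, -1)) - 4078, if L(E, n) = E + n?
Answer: -4118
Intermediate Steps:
l(X, A) = 2 - X
l(42, L(5, -1)) - 4078 = (2 - 1*42) - 4078 = (2 - 42) - 4078 = -40 - 4078 = -4118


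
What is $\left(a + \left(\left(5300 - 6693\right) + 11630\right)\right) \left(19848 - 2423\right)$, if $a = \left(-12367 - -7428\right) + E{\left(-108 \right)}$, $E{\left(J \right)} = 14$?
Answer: $92561600$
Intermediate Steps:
$a = -4925$ ($a = \left(-12367 - -7428\right) + 14 = \left(-12367 + 7428\right) + 14 = -4939 + 14 = -4925$)
$\left(a + \left(\left(5300 - 6693\right) + 11630\right)\right) \left(19848 - 2423\right) = \left(-4925 + \left(\left(5300 - 6693\right) + 11630\right)\right) \left(19848 - 2423\right) = \left(-4925 + \left(-1393 + 11630\right)\right) 17425 = \left(-4925 + 10237\right) 17425 = 5312 \cdot 17425 = 92561600$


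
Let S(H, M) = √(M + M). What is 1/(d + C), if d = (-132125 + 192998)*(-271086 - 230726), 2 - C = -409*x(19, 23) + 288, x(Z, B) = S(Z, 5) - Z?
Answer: -30546809933/933107597082825791679 - 409*√10/933107597082825791679 ≈ -3.2737e-11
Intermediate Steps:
S(H, M) = √2*√M (S(H, M) = √(2*M) = √2*√M)
x(Z, B) = √10 - Z (x(Z, B) = √2*√5 - Z = √10 - Z)
C = -8057 + 409*√10 (C = 2 - (-409*(√10 - 1*19) + 288) = 2 - (-409*(√10 - 19) + 288) = 2 - (-409*(-19 + √10) + 288) = 2 - ((7771 - 409*√10) + 288) = 2 - (8059 - 409*√10) = 2 + (-8059 + 409*√10) = -8057 + 409*√10 ≈ -6763.6)
d = -30546801876 (d = 60873*(-501812) = -30546801876)
1/(d + C) = 1/(-30546801876 + (-8057 + 409*√10)) = 1/(-30546809933 + 409*√10)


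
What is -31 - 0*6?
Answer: -31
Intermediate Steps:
-31 - 0*6 = -31 - 9*0 = -31 + 0 = -31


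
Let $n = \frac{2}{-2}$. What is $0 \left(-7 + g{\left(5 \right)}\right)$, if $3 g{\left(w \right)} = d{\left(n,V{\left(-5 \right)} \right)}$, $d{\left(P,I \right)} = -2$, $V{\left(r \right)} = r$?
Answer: $0$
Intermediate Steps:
$n = -1$ ($n = 2 \left(- \frac{1}{2}\right) = -1$)
$g{\left(w \right)} = - \frac{2}{3}$ ($g{\left(w \right)} = \frac{1}{3} \left(-2\right) = - \frac{2}{3}$)
$0 \left(-7 + g{\left(5 \right)}\right) = 0 \left(-7 - \frac{2}{3}\right) = 0 \left(- \frac{23}{3}\right) = 0$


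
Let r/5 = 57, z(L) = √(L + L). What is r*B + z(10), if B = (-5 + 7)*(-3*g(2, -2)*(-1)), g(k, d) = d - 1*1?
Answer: -5130 + 2*√5 ≈ -5125.5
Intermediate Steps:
z(L) = √2*√L (z(L) = √(2*L) = √2*√L)
r = 285 (r = 5*57 = 285)
g(k, d) = -1 + d (g(k, d) = d - 1 = -1 + d)
B = -18 (B = (-5 + 7)*(-3*(-1 - 2)*(-1)) = 2*(-3*(-3)*(-1)) = 2*(9*(-1)) = 2*(-9) = -18)
r*B + z(10) = 285*(-18) + √2*√10 = -5130 + 2*√5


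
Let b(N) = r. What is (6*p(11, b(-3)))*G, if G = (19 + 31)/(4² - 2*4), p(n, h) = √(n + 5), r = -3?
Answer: 150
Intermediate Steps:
b(N) = -3
p(n, h) = √(5 + n)
G = 25/4 (G = 50/(16 - 8) = 50/8 = 50*(⅛) = 25/4 ≈ 6.2500)
(6*p(11, b(-3)))*G = (6*√(5 + 11))*(25/4) = (6*√16)*(25/4) = (6*4)*(25/4) = 24*(25/4) = 150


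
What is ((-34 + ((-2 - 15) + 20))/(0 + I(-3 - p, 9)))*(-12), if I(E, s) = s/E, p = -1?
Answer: -248/3 ≈ -82.667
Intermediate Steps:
((-34 + ((-2 - 15) + 20))/(0 + I(-3 - p, 9)))*(-12) = ((-34 + ((-2 - 15) + 20))/(0 + 9/(-3 - 1*(-1))))*(-12) = ((-34 + (-17 + 20))/(0 + 9/(-3 + 1)))*(-12) = ((-34 + 3)/(0 + 9/(-2)))*(-12) = -31/(0 + 9*(-½))*(-12) = -31/(0 - 9/2)*(-12) = -31/(-9/2)*(-12) = -31*(-2/9)*(-12) = (62/9)*(-12) = -248/3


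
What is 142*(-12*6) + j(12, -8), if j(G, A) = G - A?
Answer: -10204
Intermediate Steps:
142*(-12*6) + j(12, -8) = 142*(-12*6) + (12 - 1*(-8)) = 142*(-72) + (12 + 8) = -10224 + 20 = -10204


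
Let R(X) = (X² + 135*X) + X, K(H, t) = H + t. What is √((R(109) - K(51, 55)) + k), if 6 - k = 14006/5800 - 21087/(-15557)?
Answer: √541438847532733937/4511530 ≈ 163.10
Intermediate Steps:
R(X) = X² + 136*X
k = 100593829/45115300 (k = 6 - (14006/5800 - 21087/(-15557)) = 6 - (14006*(1/5800) - 21087*(-1/15557)) = 6 - (7003/2900 + 21087/15557) = 6 - 1*170097971/45115300 = 6 - 170097971/45115300 = 100593829/45115300 ≈ 2.2297)
√((R(109) - K(51, 55)) + k) = √((109*(136 + 109) - (51 + 55)) + 100593829/45115300) = √((109*245 - 1*106) + 100593829/45115300) = √((26705 - 106) + 100593829/45115300) = √(26599 + 100593829/45115300) = √(1200122458529/45115300) = √541438847532733937/4511530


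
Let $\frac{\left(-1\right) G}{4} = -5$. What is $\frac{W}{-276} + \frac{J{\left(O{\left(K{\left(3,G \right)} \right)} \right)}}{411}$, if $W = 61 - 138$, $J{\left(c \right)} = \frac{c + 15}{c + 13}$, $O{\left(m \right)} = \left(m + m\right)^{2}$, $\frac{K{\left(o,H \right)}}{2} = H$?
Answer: $\frac{68240917}{242488356} \approx 0.28142$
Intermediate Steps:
$G = 20$ ($G = \left(-4\right) \left(-5\right) = 20$)
$K{\left(o,H \right)} = 2 H$
$O{\left(m \right)} = 4 m^{2}$ ($O{\left(m \right)} = \left(2 m\right)^{2} = 4 m^{2}$)
$J{\left(c \right)} = \frac{15 + c}{13 + c}$
$W = -77$
$\frac{W}{-276} + \frac{J{\left(O{\left(K{\left(3,G \right)} \right)} \right)}}{411} = - \frac{77}{-276} + \frac{\frac{1}{13 + 4 \left(2 \cdot 20\right)^{2}} \left(15 + 4 \left(2 \cdot 20\right)^{2}\right)}{411} = \left(-77\right) \left(- \frac{1}{276}\right) + \frac{15 + 4 \cdot 40^{2}}{13 + 4 \cdot 40^{2}} \cdot \frac{1}{411} = \frac{77}{276} + \frac{15 + 4 \cdot 1600}{13 + 4 \cdot 1600} \cdot \frac{1}{411} = \frac{77}{276} + \frac{15 + 6400}{13 + 6400} \cdot \frac{1}{411} = \frac{77}{276} + \frac{1}{6413} \cdot 6415 \cdot \frac{1}{411} = \frac{77}{276} + \frac{6415}{6413} \cdot \frac{1}{411} = \frac{77}{276} + \frac{6415}{2635743} = \frac{68240917}{242488356}$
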